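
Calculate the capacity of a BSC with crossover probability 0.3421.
0.0732 bits

For a binary symmetric channel (BSC) with error probability p:
Capacity C = 1 - H(p) bits per symbol

where H(p) = -p log₂(p) - (1-p) log₂(1-p) is the binary entropy function.

H(0.3421) = 0.9268 bits
C = 1 - 0.9268 = 0.0732 bits per symbol

This means we can reliably transmit up to 0.0732 bits of information per channel use.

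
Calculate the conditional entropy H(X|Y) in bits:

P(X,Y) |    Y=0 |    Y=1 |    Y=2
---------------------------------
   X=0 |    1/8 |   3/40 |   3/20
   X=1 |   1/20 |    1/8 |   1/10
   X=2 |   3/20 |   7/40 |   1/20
1.4771 bits

Using the chain rule: H(X|Y) = H(X,Y) - H(Y)

First, compute H(X,Y) = 3.0558 bits

Marginal P(Y) = (13/40, 3/8, 3/10)
H(Y) = 1.5787 bits

H(X|Y) = H(X,Y) - H(Y) = 3.0558 - 1.5787 = 1.4771 bits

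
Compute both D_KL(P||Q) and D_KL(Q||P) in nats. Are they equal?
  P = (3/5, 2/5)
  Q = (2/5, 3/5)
D_KL(P||Q) = 0.0811, D_KL(Q||P) = 0.0811

KL divergence is not symmetric: D_KL(P||Q) ≠ D_KL(Q||P) in general.

D_KL(P||Q) = 0.0811 nats
D_KL(Q||P) = 0.0811 nats

In this case they happen to be equal (to 4 decimal places).

This asymmetry is why KL divergence is not a true distance metric.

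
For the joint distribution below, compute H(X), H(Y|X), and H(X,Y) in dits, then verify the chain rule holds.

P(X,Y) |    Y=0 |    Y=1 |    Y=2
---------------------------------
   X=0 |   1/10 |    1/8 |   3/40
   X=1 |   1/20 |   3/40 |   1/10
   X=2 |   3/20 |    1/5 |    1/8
H(X,Y) = 0.9229, H(X) = 0.4562, H(Y|X) = 0.4668 (all in dits)

Chain rule: H(X,Y) = H(X) + H(Y|X)

Left side — joint entropy directly:
H(X,Y) = -Σ p(x,y) log p(x,y) = 0.9229 dits

Right side — compute H(Y|X) from the conditional distributions:
P(X) = (3/10, 9/40, 19/40), so H(X) = 0.4562 dits
H(Y|X) = Σ_x P(X=x) · H(Y|X=x):
  P(Y|X=0) = (1/3, 5/12, 1/4), H(Y|X=0) = 0.4680, weight P(X=0) = 3/10
  P(Y|X=1) = (2/9, 1/3, 4/9), H(Y|X=1) = 0.4607, weight P(X=1) = 9/40
  P(Y|X=2) = (6/19, 8/19, 5/19), H(Y|X=2) = 0.4688, weight P(X=2) = 19/40
H(Y|X) = 0.4668 dits

H(X) + H(Y|X) = 0.4562 + 0.4668 = 0.9229 dits

Both sides equal 0.9229 dits. ✓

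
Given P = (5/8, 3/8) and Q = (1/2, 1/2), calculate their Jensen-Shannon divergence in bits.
0.0115 bits

Jensen-Shannon divergence is:
JSD(P||Q) = 0.5 × D_KL(P||M) + 0.5 × D_KL(Q||M)
where M = 0.5 × (P + Q) is the mixture distribution.

M = 0.5 × (5/8, 3/8) + 0.5 × (1/2, 1/2) = (9/16, 7/16)

D_KL(P||M) = 0.0116 bits
D_KL(Q||M) = 0.0114 bits

JSD(P||Q) = 0.5 × 0.0116 + 0.5 × 0.0114 = 0.0115 bits

Unlike KL divergence, JSD is symmetric and bounded: 0 ≤ JSD ≤ log(2).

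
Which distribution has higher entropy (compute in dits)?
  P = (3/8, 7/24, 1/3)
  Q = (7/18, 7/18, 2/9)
P

Computing entropies in dits:
H(P) = 0.4749
H(Q) = 0.4642

Distribution P has higher entropy.

Intuition: The distribution closer to uniform (more spread out) has higher entropy.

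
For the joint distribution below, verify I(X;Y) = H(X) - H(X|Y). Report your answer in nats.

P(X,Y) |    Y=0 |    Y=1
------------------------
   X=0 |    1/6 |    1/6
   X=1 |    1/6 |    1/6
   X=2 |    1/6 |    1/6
I(X;Y) = 0.0000 nats

Mutual information has multiple equivalent forms:
- I(X;Y) = H(X) - H(X|Y)
- I(X;Y) = H(Y) - H(Y|X)
- I(X;Y) = H(X) + H(Y) - H(X,Y)

Computing all quantities:
H(X) = 1.0986, H(Y) = 0.6931, H(X,Y) = 1.7918
H(X|Y) = 1.0986, H(Y|X) = 0.6931

Verification:
H(X) - H(X|Y) = 1.0986 - 1.0986 = 0.0000
H(Y) - H(Y|X) = 0.6931 - 0.6931 = 0.0000
H(X) + H(Y) - H(X,Y) = 1.0986 + 0.6931 - 1.7918 = 0.0000

All forms give I(X;Y) = 0.0000 nats. ✓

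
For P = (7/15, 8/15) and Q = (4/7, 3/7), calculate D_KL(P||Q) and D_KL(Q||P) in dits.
D_KL(P||Q) = 0.0096, D_KL(Q||P) = 0.0096

KL divergence is not symmetric: D_KL(P||Q) ≠ D_KL(Q||P) in general.

D_KL(P||Q) = 0.0096 dits
D_KL(Q||P) = 0.0096 dits

In this case they happen to be equal (to 4 decimal places).

This asymmetry is why KL divergence is not a true distance metric.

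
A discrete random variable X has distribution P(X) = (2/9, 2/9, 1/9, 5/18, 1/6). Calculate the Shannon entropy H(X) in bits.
2.2608 bits

Shannon entropy is H(X) = -Σ p(x) log p(x).

For P = (2/9, 2/9, 1/9, 5/18, 1/6):
H = -2/9 × log_2(2/9) -2/9 × log_2(2/9) -1/9 × log_2(1/9) -5/18 × log_2(5/18) -1/6 × log_2(1/6)
H = 2.2608 bits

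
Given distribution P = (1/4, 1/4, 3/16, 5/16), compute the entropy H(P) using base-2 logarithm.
1.9772 bits

Shannon entropy is H(X) = -Σ p(x) log p(x).

For P = (1/4, 1/4, 3/16, 5/16):
H = -1/4 × log_2(1/4) -1/4 × log_2(1/4) -3/16 × log_2(3/16) -5/16 × log_2(5/16)
H = 1.9772 bits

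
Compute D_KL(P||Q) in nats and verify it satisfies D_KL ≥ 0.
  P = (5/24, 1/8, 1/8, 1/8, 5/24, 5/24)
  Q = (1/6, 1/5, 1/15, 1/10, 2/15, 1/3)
0.0893 nats

KL divergence satisfies the Gibbs inequality: D_KL(P||Q) ≥ 0 for all distributions P, Q.

D_KL(P||Q) = Σ p(x) log(p(x)/q(x))
Term by term:
  x=0: 5/24 × log_e[(5/24)/(1/6)] = 0.0465
  x=1: 1/8 × log_e[(1/8)/(1/5)] = -0.0588
  x=2: 1/8 × log_e[(1/8)/(1/15)] = 0.0786
  x=3: 1/8 × log_e[(1/8)/(1/10)] = 0.0279
  x=4: 5/24 × log_e[(5/24)/(2/15)] = 0.0930
  x=5: 5/24 × log_e[(5/24)/(1/3)] = -0.0979
D_KL(P||Q) = 0.0893 nats

D_KL(P||Q) = 0.0893 ≥ 0 ✓

This non-negativity is a fundamental property: relative entropy cannot be negative because it measures how different Q is from P.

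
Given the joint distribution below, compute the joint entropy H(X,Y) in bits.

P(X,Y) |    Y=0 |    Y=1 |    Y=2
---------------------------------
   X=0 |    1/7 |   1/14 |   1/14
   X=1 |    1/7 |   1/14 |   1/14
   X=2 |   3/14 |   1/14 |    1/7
3.0391 bits

Joint entropy is H(X,Y) = -Σ_{x,y} p(x,y) log p(x,y).

Summing over all non-zero entries:
H(X,Y) = -[1/7·log_2(1/7) + 1/14·log_2(1/14) + 1/14·log_2(1/14) + 1/7·log_2(1/7) + 1/14·log_2(1/14) + 1/14·log_2(1/14) + 3/14·log_2(3/14) + 1/14·log_2(1/14) + 1/7·log_2(1/7)]
H(X,Y) = 3.0391 bits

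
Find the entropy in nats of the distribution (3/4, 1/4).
0.5623 nats

Shannon entropy is H(X) = -Σ p(x) log p(x).

For P = (3/4, 1/4):
H = -3/4 × log_e(3/4) -1/4 × log_e(1/4)
H = 0.5623 nats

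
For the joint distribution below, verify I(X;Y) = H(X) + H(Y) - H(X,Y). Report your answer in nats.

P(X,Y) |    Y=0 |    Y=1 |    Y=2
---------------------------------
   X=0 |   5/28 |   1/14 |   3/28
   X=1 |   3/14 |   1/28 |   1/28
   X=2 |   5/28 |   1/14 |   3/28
I(X;Y) = 0.0283 nats

Mutual information has multiple equivalent forms:
- I(X;Y) = H(X) - H(X|Y)
- I(X;Y) = H(Y) - H(Y|X)
- I(X;Y) = H(X) + H(Y) - H(X,Y)

Computing all quantities:
H(X) = 1.0934, H(Y) = 0.9740, H(X,Y) = 2.0390
H(X|Y) = 1.0650, H(Y|X) = 0.9456

Verification:
H(X) - H(X|Y) = 1.0934 - 1.0650 = 0.0283
H(Y) - H(Y|X) = 0.9740 - 0.9456 = 0.0283
H(X) + H(Y) - H(X,Y) = 1.0934 + 0.9740 - 2.0390 = 0.0283

All forms give I(X;Y) = 0.0283 nats. ✓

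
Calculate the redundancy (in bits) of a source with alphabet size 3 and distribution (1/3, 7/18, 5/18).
0.0134 bits

Redundancy measures how far a source is from maximum entropy:
R = H_max - H(X)

Maximum entropy for 3 symbols: H_max = log_2(3) = 1.5850 bits
Actual entropy: H(X) = 1.5715 bits
Redundancy: R = 1.5850 - 1.5715 = 0.0134 bits

This redundancy represents potential for compression: the source could be compressed by 0.0134 bits per symbol.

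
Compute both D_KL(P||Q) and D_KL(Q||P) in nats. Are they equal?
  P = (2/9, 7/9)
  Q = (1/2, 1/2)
D_KL(P||Q) = 0.1634, D_KL(Q||P) = 0.1845

KL divergence is not symmetric: D_KL(P||Q) ≠ D_KL(Q||P) in general.

D_KL(P||Q) = 0.1634 nats
D_KL(Q||P) = 0.1845 nats

No, they are not equal!

This asymmetry is why KL divergence is not a true distance metric.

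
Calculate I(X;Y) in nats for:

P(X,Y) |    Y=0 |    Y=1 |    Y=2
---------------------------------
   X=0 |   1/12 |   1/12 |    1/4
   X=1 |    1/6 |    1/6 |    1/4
0.0144 nats

Mutual information: I(X;Y) = H(X) + H(Y) - H(X,Y)

Marginals:
P(X) = (5/12, 7/12), H(X) = 0.6792 nats
P(Y) = (1/4, 1/4, 1/2), H(Y) = 1.0397 nats

Joint entropy: H(X,Y) = 1.7046 nats

I(X;Y) = 0.6792 + 1.0397 - 1.7046 = 0.0144 nats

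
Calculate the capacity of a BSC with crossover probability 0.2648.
0.1661 bits

For a binary symmetric channel (BSC) with error probability p:
Capacity C = 1 - H(p) bits per symbol

where H(p) = -p log₂(p) - (1-p) log₂(1-p) is the binary entropy function.

H(0.2648) = 0.8339 bits
C = 1 - 0.8339 = 0.1661 bits per symbol

This means we can reliably transmit up to 0.1661 bits of information per channel use.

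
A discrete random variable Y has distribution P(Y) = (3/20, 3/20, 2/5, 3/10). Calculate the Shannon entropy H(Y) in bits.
1.8710 bits

Shannon entropy is H(X) = -Σ p(x) log p(x).

For P = (3/20, 3/20, 2/5, 3/10):
H = -3/20 × log_2(3/20) -3/20 × log_2(3/20) -2/5 × log_2(2/5) -3/10 × log_2(3/10)
H = 1.8710 bits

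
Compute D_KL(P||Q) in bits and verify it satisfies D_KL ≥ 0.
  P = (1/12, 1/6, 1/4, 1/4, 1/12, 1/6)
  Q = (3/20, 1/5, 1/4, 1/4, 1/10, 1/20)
0.1531 bits

KL divergence satisfies the Gibbs inequality: D_KL(P||Q) ≥ 0 for all distributions P, Q.

D_KL(P||Q) = Σ p(x) log(p(x)/q(x))
Term by term:
  x=0: 1/12 × log_2[(1/12)/(3/20)] = -0.0707
  x=1: 1/6 × log_2[(1/6)/(1/5)] = -0.0438
  x=2: 1/4 × log_2[(1/4)/(1/4)] = 0.0000
  x=3: 1/4 × log_2[(1/4)/(1/4)] = 0.0000
  x=4: 1/12 × log_2[(1/12)/(1/10)] = -0.0219
  x=5: 1/6 × log_2[(1/6)/(1/20)] = 0.2895
D_KL(P||Q) = 0.1531 bits

D_KL(P||Q) = 0.1531 ≥ 0 ✓

This non-negativity is a fundamental property: relative entropy cannot be negative because it measures how different Q is from P.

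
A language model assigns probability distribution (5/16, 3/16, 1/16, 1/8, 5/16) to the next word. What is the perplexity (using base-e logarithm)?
4.3669

Perplexity is e^H (or exp(H) for natural log).

First, H = -Σ p log p = 1.4741 nats
Perplexity = e^1.4741 = 4.3669

Interpretation: The model's uncertainty is equivalent to choosing uniformly among 4.4 options.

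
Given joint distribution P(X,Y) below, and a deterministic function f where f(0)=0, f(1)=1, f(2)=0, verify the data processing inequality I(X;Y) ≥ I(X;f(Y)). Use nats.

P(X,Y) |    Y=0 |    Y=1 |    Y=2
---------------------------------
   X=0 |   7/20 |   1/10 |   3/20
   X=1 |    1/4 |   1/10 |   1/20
I(X;Y) = 0.0144, I(X;f(Y)) = 0.0051, inequality holds: 0.0144 ≥ 0.0051

Data Processing Inequality: For any Markov chain X → Y → Z, we have I(X;Y) ≥ I(X;Z).

Here Z = f(Y) is a deterministic function of Y, forming X → Y → Z.

Original I(X;Y) = 0.0144 nats

After applying f:
P(X,Z) where Z=f(Y):
- P(X,Z=0) = P(X,Y=0) + P(X,Y=2)
- P(X,Z=1) = P(X,Y=1)

I(X;Z) = I(X;f(Y)) = 0.0051 nats

Verification: 0.0144 ≥ 0.0051 ✓

Information cannot be created by processing; the function f can only lose information about X.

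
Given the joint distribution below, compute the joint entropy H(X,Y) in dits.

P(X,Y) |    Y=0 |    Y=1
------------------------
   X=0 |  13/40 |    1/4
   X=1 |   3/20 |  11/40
0.5869 dits

Joint entropy is H(X,Y) = -Σ_{x,y} p(x,y) log p(x,y).

Summing over all non-zero entries:
H(X,Y) = -[13/40·log_10(13/40) + 1/4·log_10(1/4) + 3/20·log_10(3/20) + 11/40·log_10(11/40)]
H(X,Y) = 0.5869 dits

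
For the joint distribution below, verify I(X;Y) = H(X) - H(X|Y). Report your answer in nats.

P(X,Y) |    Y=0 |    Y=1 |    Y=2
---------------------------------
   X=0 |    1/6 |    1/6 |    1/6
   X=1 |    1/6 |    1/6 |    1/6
I(X;Y) = 0.0000 nats

Mutual information has multiple equivalent forms:
- I(X;Y) = H(X) - H(X|Y)
- I(X;Y) = H(Y) - H(Y|X)
- I(X;Y) = H(X) + H(Y) - H(X,Y)

Computing all quantities:
H(X) = 0.6931, H(Y) = 1.0986, H(X,Y) = 1.7918
H(X|Y) = 0.6931, H(Y|X) = 1.0986

Verification:
H(X) - H(X|Y) = 0.6931 - 0.6931 = 0.0000
H(Y) - H(Y|X) = 1.0986 - 1.0986 = 0.0000
H(X) + H(Y) - H(X,Y) = 0.6931 + 1.0986 - 1.7918 = 0.0000

All forms give I(X;Y) = 0.0000 nats. ✓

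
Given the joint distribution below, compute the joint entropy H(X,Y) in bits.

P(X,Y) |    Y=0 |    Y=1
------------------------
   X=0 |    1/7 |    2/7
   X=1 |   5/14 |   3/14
1.9242 bits

Joint entropy is H(X,Y) = -Σ_{x,y} p(x,y) log p(x,y).

Summing over all non-zero entries:
H(X,Y) = -[1/7·log_2(1/7) + 2/7·log_2(2/7) + 5/14·log_2(5/14) + 3/14·log_2(3/14)]
H(X,Y) = 1.9242 bits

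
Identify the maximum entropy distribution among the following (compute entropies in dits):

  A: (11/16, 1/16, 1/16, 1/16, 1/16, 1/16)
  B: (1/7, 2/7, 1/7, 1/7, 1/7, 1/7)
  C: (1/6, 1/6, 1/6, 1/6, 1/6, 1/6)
C

For a discrete distribution over n outcomes, entropy is maximized by the uniform distribution.

Computing entropies:
H(A) = 0.4882 dits
H(B) = 0.7591 dits
H(C) = 0.7782 dits

The uniform distribution (where all probabilities equal 1/6) achieves the maximum entropy of log_10(6) = 0.7782 dits.

Distribution C has the highest entropy.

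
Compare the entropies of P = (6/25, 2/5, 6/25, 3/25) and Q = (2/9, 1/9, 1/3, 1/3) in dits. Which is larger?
Q

Computing entropies in dits:
H(P) = 0.5672
H(Q) = 0.5693

Distribution Q has higher entropy.

Intuition: The distribution closer to uniform (more spread out) has higher entropy.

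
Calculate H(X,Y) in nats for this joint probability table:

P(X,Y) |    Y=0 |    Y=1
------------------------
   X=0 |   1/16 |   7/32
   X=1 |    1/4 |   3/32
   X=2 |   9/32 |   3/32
1.6529 nats

Joint entropy is H(X,Y) = -Σ_{x,y} p(x,y) log p(x,y).

Summing over all non-zero entries:
H(X,Y) = -[1/16·log_e(1/16) + 7/32·log_e(7/32) + 1/4·log_e(1/4) + 3/32·log_e(3/32) + 9/32·log_e(9/32) + 3/32·log_e(3/32)]
H(X,Y) = 1.6529 nats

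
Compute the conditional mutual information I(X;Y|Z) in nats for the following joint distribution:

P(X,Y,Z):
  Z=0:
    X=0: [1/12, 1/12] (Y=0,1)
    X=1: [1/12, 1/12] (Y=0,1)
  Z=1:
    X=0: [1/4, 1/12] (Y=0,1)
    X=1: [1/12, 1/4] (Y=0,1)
0.0872 nats

Conditional mutual information: I(X;Y|Z) = H(X|Z) + H(Y|Z) - H(X,Y|Z)

H(Z) = 0.6365
H(X,Z) = 1.3297 → H(X|Z) = 0.6931
H(Y,Z) = 1.3297 → H(Y|Z) = 0.6931
H(X,Y,Z) = 1.9356 → H(X,Y|Z) = 1.2991

I(X;Y|Z) = 0.6931 + 0.6931 - 1.2991 = 0.0872 nats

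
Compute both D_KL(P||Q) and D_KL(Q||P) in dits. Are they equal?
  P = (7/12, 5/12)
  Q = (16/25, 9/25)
D_KL(P||Q) = 0.0030, D_KL(Q||P) = 0.0029

KL divergence is not symmetric: D_KL(P||Q) ≠ D_KL(Q||P) in general.

D_KL(P||Q) = 0.0030 dits
D_KL(Q||P) = 0.0029 dits

No, they are not equal!

This asymmetry is why KL divergence is not a true distance metric.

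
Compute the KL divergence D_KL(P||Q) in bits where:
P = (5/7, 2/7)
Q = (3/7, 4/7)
0.2407 bits

KL divergence: D_KL(P||Q) = Σ p(x) log(p(x)/q(x))

Computing term by term:
  x=0: 5/7 × log_2[(5/7)/(3/7)] = 5/7 × 0.7370 = 0.5264
  x=1: 2/7 × log_2[(2/7)/(4/7)] = 2/7 × -1.0000 = -0.2857

D_KL(P||Q) = 0.2407 bits

Note: KL divergence is always non-negative and equals 0 iff P = Q.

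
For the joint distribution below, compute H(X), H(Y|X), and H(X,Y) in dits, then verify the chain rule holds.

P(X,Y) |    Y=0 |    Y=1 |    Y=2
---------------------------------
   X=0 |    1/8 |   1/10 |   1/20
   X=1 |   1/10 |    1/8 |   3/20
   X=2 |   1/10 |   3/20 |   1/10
H(X,Y) = 0.9380, H(X) = 0.4735, H(Y|X) = 0.4645 (all in dits)

Chain rule: H(X,Y) = H(X) + H(Y|X)

Left side — joint entropy directly:
H(X,Y) = -Σ p(x,y) log p(x,y) = 0.9380 dits

Right side — compute H(Y|X) from the conditional distributions:
P(X) = (11/40, 3/8, 7/20), so H(X) = 0.4735 dits
H(Y|X) = Σ_x P(X=x) · H(Y|X=x):
  P(Y|X=0) = (5/11, 4/11, 2/11), H(Y|X=0) = 0.4500, weight P(X=0) = 11/40
  P(Y|X=1) = (4/15, 1/3, 2/5), H(Y|X=1) = 0.4713, weight P(X=1) = 3/8
  P(Y|X=2) = (2/7, 3/7, 2/7), H(Y|X=2) = 0.4686, weight P(X=2) = 7/20
H(Y|X) = 0.4645 dits

H(X) + H(Y|X) = 0.4735 + 0.4645 = 0.9380 dits

Both sides equal 0.9380 dits. ✓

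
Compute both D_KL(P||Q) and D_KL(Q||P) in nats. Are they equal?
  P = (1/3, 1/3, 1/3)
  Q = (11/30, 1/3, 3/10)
D_KL(P||Q) = 0.0034, D_KL(Q||P) = 0.0033

KL divergence is not symmetric: D_KL(P||Q) ≠ D_KL(Q||P) in general.

D_KL(P||Q) = 0.0034 nats
D_KL(Q||P) = 0.0033 nats

No, they are not equal!

This asymmetry is why KL divergence is not a true distance metric.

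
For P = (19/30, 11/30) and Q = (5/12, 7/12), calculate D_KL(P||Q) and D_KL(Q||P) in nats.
D_KL(P||Q) = 0.0949, D_KL(Q||P) = 0.0964

KL divergence is not symmetric: D_KL(P||Q) ≠ D_KL(Q||P) in general.

D_KL(P||Q) = 0.0949 nats
D_KL(Q||P) = 0.0964 nats

No, they are not equal!

This asymmetry is why KL divergence is not a true distance metric.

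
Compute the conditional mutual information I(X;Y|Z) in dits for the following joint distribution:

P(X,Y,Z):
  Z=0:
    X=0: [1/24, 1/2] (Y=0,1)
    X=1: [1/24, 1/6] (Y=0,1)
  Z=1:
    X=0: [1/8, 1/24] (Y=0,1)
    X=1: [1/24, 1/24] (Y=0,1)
0.0079 dits

Conditional mutual information: I(X;Y|Z) = H(X|Z) + H(Y|Z) - H(X,Y|Z)

H(Z) = 0.2442
H(X,Z) = 0.5058 → H(X|Z) = 0.2616
H(Y,Z) = 0.4269 → H(Y|Z) = 0.1827
H(X,Y,Z) = 0.6806 → H(X,Y|Z) = 0.4364

I(X;Y|Z) = 0.2616 + 0.1827 - 0.4364 = 0.0079 dits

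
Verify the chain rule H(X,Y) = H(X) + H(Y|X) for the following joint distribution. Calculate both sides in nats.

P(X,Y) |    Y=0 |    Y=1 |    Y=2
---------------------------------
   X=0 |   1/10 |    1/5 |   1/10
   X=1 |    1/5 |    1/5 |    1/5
H(X,Y) = 1.7481, H(X) = 0.6730, H(Y|X) = 1.0751 (all in nats)

Chain rule: H(X,Y) = H(X) + H(Y|X)

Left side — joint entropy directly:
H(X,Y) = -Σ p(x,y) log p(x,y) = 1.7481 nats

Right side — compute H(Y|X) from the conditional distributions:
P(X) = (2/5, 3/5), so H(X) = 0.6730 nats
H(Y|X) = Σ_x P(X=x) · H(Y|X=x):
  P(Y|X=0) = (1/4, 1/2, 1/4), H(Y|X=0) = 1.0397, weight P(X=0) = 2/5
  P(Y|X=1) = (1/3, 1/3, 1/3), H(Y|X=1) = 1.0986, weight P(X=1) = 3/5
H(Y|X) = 1.0751 nats

H(X) + H(Y|X) = 0.6730 + 1.0751 = 1.7481 nats

Both sides equal 1.7481 nats. ✓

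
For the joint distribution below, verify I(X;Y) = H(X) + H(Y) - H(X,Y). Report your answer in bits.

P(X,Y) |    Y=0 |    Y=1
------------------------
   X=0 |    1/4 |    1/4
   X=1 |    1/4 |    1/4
I(X;Y) = 0.0000 bits

Mutual information has multiple equivalent forms:
- I(X;Y) = H(X) - H(X|Y)
- I(X;Y) = H(Y) - H(Y|X)
- I(X;Y) = H(X) + H(Y) - H(X,Y)

Computing all quantities:
H(X) = 1.0000, H(Y) = 1.0000, H(X,Y) = 2.0000
H(X|Y) = 1.0000, H(Y|X) = 1.0000

Verification:
H(X) - H(X|Y) = 1.0000 - 1.0000 = 0.0000
H(Y) - H(Y|X) = 1.0000 - 1.0000 = 0.0000
H(X) + H(Y) - H(X,Y) = 1.0000 + 1.0000 - 2.0000 = 0.0000

All forms give I(X;Y) = 0.0000 bits. ✓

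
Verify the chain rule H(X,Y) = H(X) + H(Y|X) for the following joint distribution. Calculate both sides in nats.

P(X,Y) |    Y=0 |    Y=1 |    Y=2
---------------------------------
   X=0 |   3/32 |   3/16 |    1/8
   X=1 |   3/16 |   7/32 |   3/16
H(X,Y) = 1.7559, H(X) = 0.6755, H(Y|X) = 1.0805 (all in nats)

Chain rule: H(X,Y) = H(X) + H(Y|X)

Left side — joint entropy directly:
H(X,Y) = -Σ p(x,y) log p(x,y) = 1.7559 nats

Right side — compute H(Y|X) from the conditional distributions:
P(X) = (13/32, 19/32), so H(X) = 0.6755 nats
H(Y|X) = Σ_x P(X=x) · H(Y|X=x):
  P(Y|X=0) = (3/13, 6/13, 4/13), H(Y|X=0) = 1.0579, weight P(X=0) = 13/32
  P(Y|X=1) = (6/19, 7/19, 6/19), H(Y|X=1) = 1.0959, weight P(X=1) = 19/32
H(Y|X) = 1.0805 nats

H(X) + H(Y|X) = 0.6755 + 1.0805 = 1.7559 nats

Both sides equal 1.7559 nats. ✓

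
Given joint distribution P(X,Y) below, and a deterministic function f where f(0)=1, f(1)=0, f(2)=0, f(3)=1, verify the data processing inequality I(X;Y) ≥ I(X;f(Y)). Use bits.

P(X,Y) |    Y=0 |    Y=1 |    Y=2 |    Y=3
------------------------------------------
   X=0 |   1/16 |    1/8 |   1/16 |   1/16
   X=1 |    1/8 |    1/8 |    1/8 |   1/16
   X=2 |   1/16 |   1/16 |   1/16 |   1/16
I(X;Y) = 0.0234, I(X;f(Y)) = 0.0042, inequality holds: 0.0234 ≥ 0.0042

Data Processing Inequality: For any Markov chain X → Y → Z, we have I(X;Y) ≥ I(X;Z).

Here Z = f(Y) is a deterministic function of Y, forming X → Y → Z.

Original I(X;Y) = 0.0234 bits

After applying f:
P(X,Z) where Z=f(Y):
- P(X,Z=0) = P(X,Y=1) + P(X,Y=2)
- P(X,Z=1) = P(X,Y=0) + P(X,Y=3)

I(X;Z) = I(X;f(Y)) = 0.0042 bits

Verification: 0.0234 ≥ 0.0042 ✓

Information cannot be created by processing; the function f can only lose information about X.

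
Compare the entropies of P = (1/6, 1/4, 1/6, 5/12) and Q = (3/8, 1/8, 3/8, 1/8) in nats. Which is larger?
P

Computing entropies in nats:
H(P) = 1.3086
H(Q) = 1.2555

Distribution P has higher entropy.

Intuition: The distribution closer to uniform (more spread out) has higher entropy.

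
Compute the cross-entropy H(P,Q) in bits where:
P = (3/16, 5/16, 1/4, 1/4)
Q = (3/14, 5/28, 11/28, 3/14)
2.0860 bits

Cross-entropy: H(P,Q) = -Σ p(x) log q(x)

Alternatively: H(P,Q) = H(P) + D_KL(P||Q)
H(P) = 1.9772 bits
D_KL(P||Q) = 0.1088 bits

H(P,Q) = 1.9772 + 0.1088 = 2.0860 bits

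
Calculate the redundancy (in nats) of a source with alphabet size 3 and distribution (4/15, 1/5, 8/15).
0.0890 nats

Redundancy measures how far a source is from maximum entropy:
R = H_max - H(X)

Maximum entropy for 3 symbols: H_max = log_e(3) = 1.0986 nats
Actual entropy: H(X) = 1.0096 nats
Redundancy: R = 1.0986 - 1.0096 = 0.0890 nats

This redundancy represents potential for compression: the source could be compressed by 0.0890 nats per symbol.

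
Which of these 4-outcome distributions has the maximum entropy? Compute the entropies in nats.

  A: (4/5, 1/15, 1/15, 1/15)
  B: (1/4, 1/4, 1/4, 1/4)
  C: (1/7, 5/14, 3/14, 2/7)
B

For a discrete distribution over n outcomes, entropy is maximized by the uniform distribution.

Computing entropies:
H(A) = 0.7201 nats
H(B) = 1.3863 nats
H(C) = 1.3337 nats

The uniform distribution (where all probabilities equal 1/4) achieves the maximum entropy of log_e(4) = 1.3863 nats.

Distribution B has the highest entropy.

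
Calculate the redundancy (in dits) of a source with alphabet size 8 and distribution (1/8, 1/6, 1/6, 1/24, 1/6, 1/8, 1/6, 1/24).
0.0435 dits

Redundancy measures how far a source is from maximum entropy:
R = H_max - H(X)

Maximum entropy for 8 symbols: H_max = log_10(8) = 0.9031 dits
Actual entropy: H(X) = 0.8596 dits
Redundancy: R = 0.9031 - 0.8596 = 0.0435 dits

This redundancy represents potential for compression: the source could be compressed by 0.0435 dits per symbol.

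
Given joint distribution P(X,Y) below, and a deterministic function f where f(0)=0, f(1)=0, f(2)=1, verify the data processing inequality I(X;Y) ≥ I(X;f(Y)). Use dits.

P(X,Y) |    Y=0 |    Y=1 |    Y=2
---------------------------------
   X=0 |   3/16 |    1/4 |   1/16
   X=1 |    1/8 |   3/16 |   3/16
I(X;Y) = 0.0189, I(X;f(Y)) = 0.0187, inequality holds: 0.0189 ≥ 0.0187

Data Processing Inequality: For any Markov chain X → Y → Z, we have I(X;Y) ≥ I(X;Z).

Here Z = f(Y) is a deterministic function of Y, forming X → Y → Z.

Original I(X;Y) = 0.0189 dits

After applying f:
P(X,Z) where Z=f(Y):
- P(X,Z=0) = P(X,Y=0) + P(X,Y=1)
- P(X,Z=1) = P(X,Y=2)

I(X;Z) = I(X;f(Y)) = 0.0187 dits

Verification: 0.0189 ≥ 0.0187 ✓

Information cannot be created by processing; the function f can only lose information about X.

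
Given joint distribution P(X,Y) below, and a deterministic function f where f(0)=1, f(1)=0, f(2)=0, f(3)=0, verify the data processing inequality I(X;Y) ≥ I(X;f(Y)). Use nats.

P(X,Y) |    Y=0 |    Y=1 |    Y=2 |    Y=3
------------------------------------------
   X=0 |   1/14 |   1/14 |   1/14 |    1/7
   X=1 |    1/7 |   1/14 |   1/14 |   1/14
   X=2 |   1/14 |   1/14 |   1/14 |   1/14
I(X;Y) = 0.0284, I(X;f(Y)) = 0.0185, inequality holds: 0.0284 ≥ 0.0185

Data Processing Inequality: For any Markov chain X → Y → Z, we have I(X;Y) ≥ I(X;Z).

Here Z = f(Y) is a deterministic function of Y, forming X → Y → Z.

Original I(X;Y) = 0.0284 nats

After applying f:
P(X,Z) where Z=f(Y):
- P(X,Z=0) = P(X,Y=1) + P(X,Y=2) + P(X,Y=3)
- P(X,Z=1) = P(X,Y=0)

I(X;Z) = I(X;f(Y)) = 0.0185 nats

Verification: 0.0284 ≥ 0.0185 ✓

Information cannot be created by processing; the function f can only lose information about X.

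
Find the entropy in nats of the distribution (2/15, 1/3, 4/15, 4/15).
1.3398 nats

Shannon entropy is H(X) = -Σ p(x) log p(x).

For P = (2/15, 1/3, 4/15, 4/15):
H = -2/15 × log_e(2/15) -1/3 × log_e(1/3) -4/15 × log_e(4/15) -4/15 × log_e(4/15)
H = 1.3398 nats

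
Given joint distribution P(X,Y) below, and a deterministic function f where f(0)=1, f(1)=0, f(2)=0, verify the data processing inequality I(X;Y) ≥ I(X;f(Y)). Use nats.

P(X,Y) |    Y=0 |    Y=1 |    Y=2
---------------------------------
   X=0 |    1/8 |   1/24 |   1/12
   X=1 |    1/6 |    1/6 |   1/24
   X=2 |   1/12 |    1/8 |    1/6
I(X;Y) = 0.0809, I(X;f(Y)) = 0.0320, inequality holds: 0.0809 ≥ 0.0320

Data Processing Inequality: For any Markov chain X → Y → Z, we have I(X;Y) ≥ I(X;Z).

Here Z = f(Y) is a deterministic function of Y, forming X → Y → Z.

Original I(X;Y) = 0.0809 nats

After applying f:
P(X,Z) where Z=f(Y):
- P(X,Z=0) = P(X,Y=1) + P(X,Y=2)
- P(X,Z=1) = P(X,Y=0)

I(X;Z) = I(X;f(Y)) = 0.0320 nats

Verification: 0.0809 ≥ 0.0320 ✓

Information cannot be created by processing; the function f can only lose information about X.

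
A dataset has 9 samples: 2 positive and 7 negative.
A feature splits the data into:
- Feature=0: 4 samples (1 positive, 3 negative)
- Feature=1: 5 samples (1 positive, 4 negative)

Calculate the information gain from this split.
0.0026 bits

Information Gain = H(Y) - H(Y|Feature)

Before split:
P(positive) = 2/9 = 0.2222
H(Y) = 0.7642 bits

After split:
Feature=0: H = 0.8113 bits (weight = 4/9)
Feature=1: H = 0.7219 bits (weight = 5/9)
H(Y|Feature) = (4/9)×0.8113 + (5/9)×0.7219 = 0.7616 bits

Information Gain = 0.7642 - 0.7616 = 0.0026 bits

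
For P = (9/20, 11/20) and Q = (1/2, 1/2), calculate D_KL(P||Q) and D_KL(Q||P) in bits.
D_KL(P||Q) = 0.0072, D_KL(Q||P) = 0.0072

KL divergence is not symmetric: D_KL(P||Q) ≠ D_KL(Q||P) in general.

D_KL(P||Q) = 0.0072 bits
D_KL(Q||P) = 0.0072 bits

In this case they happen to be equal (to 4 decimal places).

This asymmetry is why KL divergence is not a true distance metric.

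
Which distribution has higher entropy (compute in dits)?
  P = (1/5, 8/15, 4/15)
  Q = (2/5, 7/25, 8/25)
Q

Computing entropies in dits:
H(P) = 0.4385
H(Q) = 0.4723

Distribution Q has higher entropy.

Intuition: The distribution closer to uniform (more spread out) has higher entropy.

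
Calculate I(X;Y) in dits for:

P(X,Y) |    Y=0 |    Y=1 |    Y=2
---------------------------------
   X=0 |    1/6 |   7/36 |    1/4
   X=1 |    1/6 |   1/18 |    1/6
0.0106 dits

Mutual information: I(X;Y) = H(X) + H(Y) - H(X,Y)

Marginals:
P(X) = (11/18, 7/18), H(X) = 0.2902 dits
P(Y) = (1/3, 1/4, 5/12), H(Y) = 0.4680 dits

Joint entropy: H(X,Y) = 0.7476 dits

I(X;Y) = 0.2902 + 0.4680 - 0.7476 = 0.0106 dits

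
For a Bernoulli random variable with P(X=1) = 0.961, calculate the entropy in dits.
0.0716 dits

The binary entropy function is:
H(p) = -p log(p) - (1-p) log(1-p)

H(0.961) = -0.961 × log_10(0.961) - 0.039 × log_10(0.039)
H(0.961) = 0.0716 dits

Note: Binary entropy is maximized at p=0.5 (H=1 bit) and minimized at p=0 or p=1 (H=0).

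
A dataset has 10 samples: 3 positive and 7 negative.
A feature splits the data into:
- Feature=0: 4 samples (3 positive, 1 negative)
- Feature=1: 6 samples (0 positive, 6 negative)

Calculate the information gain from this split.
0.5568 bits

Information Gain = H(Y) - H(Y|Feature)

Before split:
P(positive) = 3/10 = 0.3000
H(Y) = 0.8813 bits

After split:
Feature=0: H = 0.8113 bits (weight = 4/10)
Feature=1: H = 0.0000 bits (weight = 6/10)
H(Y|Feature) = (4/10)×0.8113 + (6/10)×0.0000 = 0.3245 bits

Information Gain = 0.8813 - 0.3245 = 0.5568 bits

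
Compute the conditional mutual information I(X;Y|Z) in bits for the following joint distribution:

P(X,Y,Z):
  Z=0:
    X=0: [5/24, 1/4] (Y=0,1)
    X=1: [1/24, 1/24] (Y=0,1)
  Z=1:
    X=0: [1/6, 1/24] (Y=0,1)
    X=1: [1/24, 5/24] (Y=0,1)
0.1431 bits

Conditional mutual information: I(X;Y|Z) = H(X|Z) + H(Y|Z) - H(X,Y|Z)

H(Z) = 0.9950
H(X,Z) = 1.7861 → H(X|Z) = 0.7911
H(Y,Z) = 1.9899 → H(Y|Z) = 0.9949
H(X,Y,Z) = 2.6379 → H(X,Y|Z) = 1.6429

I(X;Y|Z) = 0.7911 + 0.9949 - 1.6429 = 0.1431 bits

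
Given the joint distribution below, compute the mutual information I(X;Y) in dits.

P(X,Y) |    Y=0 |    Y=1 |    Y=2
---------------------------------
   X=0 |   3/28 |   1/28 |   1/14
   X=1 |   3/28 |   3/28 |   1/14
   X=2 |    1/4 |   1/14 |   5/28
0.0126 dits

Mutual information: I(X;Y) = H(X) + H(Y) - H(X,Y)

Marginals:
P(X) = (3/14, 2/7, 1/2), H(X) = 0.4493 dits
P(Y) = (13/28, 3/14, 9/28), H(Y) = 0.4565 dits

Joint entropy: H(X,Y) = 0.8932 dits

I(X;Y) = 0.4493 + 0.4565 - 0.8932 = 0.0126 dits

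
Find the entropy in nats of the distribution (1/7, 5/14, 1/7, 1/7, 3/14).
1.5318 nats

Shannon entropy is H(X) = -Σ p(x) log p(x).

For P = (1/7, 5/14, 1/7, 1/7, 3/14):
H = -1/7 × log_e(1/7) -5/14 × log_e(5/14) -1/7 × log_e(1/7) -1/7 × log_e(1/7) -3/14 × log_e(3/14)
H = 1.5318 nats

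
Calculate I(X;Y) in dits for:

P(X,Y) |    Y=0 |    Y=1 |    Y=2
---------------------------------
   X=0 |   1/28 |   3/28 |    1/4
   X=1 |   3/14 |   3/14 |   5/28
0.0312 dits

Mutual information: I(X;Y) = H(X) + H(Y) - H(X,Y)

Marginals:
P(X) = (11/28, 17/28), H(X) = 0.2910 dits
P(Y) = (1/4, 9/28, 3/7), H(Y) = 0.4667 dits

Joint entropy: H(X,Y) = 0.7265 dits

I(X;Y) = 0.2910 + 0.4667 - 0.7265 = 0.0312 dits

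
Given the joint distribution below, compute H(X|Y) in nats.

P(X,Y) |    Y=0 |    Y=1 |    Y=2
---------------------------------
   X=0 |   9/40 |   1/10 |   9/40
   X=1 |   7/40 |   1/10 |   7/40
0.6869 nats

Using the chain rule: H(X|Y) = H(X,Y) - H(Y)

First, compute H(X,Y) = 1.7418 nats

Marginal P(Y) = (2/5, 1/5, 2/5)
H(Y) = 1.0549 nats

H(X|Y) = H(X,Y) - H(Y) = 1.7418 - 1.0549 = 0.6869 nats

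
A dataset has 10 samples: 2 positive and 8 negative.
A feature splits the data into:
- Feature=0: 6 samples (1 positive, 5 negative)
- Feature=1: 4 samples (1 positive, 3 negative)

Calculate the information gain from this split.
0.0074 bits

Information Gain = H(Y) - H(Y|Feature)

Before split:
P(positive) = 2/10 = 0.2000
H(Y) = 0.7219 bits

After split:
Feature=0: H = 0.6500 bits (weight = 6/10)
Feature=1: H = 0.8113 bits (weight = 4/10)
H(Y|Feature) = (6/10)×0.6500 + (4/10)×0.8113 = 0.7145 bits

Information Gain = 0.7219 - 0.7145 = 0.0074 bits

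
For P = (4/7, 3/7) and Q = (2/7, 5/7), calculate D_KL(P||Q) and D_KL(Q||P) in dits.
D_KL(P||Q) = 0.0769, D_KL(Q||P) = 0.0725

KL divergence is not symmetric: D_KL(P||Q) ≠ D_KL(Q||P) in general.

D_KL(P||Q) = 0.0769 dits
D_KL(Q||P) = 0.0725 dits

No, they are not equal!

This asymmetry is why KL divergence is not a true distance metric.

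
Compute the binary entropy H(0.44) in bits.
0.9896 bits

The binary entropy function is:
H(p) = -p log(p) - (1-p) log(1-p)

H(0.44) = -0.44 × log_2(0.44) - 0.56 × log_2(0.56)
H(0.44) = 0.9896 bits

Note: Binary entropy is maximized at p=0.5 (H=1 bit) and minimized at p=0 or p=1 (H=0).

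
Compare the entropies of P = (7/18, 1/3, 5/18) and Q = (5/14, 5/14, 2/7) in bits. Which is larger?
Q

Computing entropies in bits:
H(P) = 1.5715
H(Q) = 1.5774

Distribution Q has higher entropy.

Intuition: The distribution closer to uniform (more spread out) has higher entropy.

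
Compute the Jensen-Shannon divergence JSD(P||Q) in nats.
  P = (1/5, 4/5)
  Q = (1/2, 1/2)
0.0507 nats

Jensen-Shannon divergence is:
JSD(P||Q) = 0.5 × D_KL(P||M) + 0.5 × D_KL(Q||M)
where M = 0.5 × (P + Q) is the mixture distribution.

M = 0.5 × (1/5, 4/5) + 0.5 × (1/2, 1/2) = (7/20, 13/20)

D_KL(P||M) = 0.0542 nats
D_KL(Q||M) = 0.0472 nats

JSD(P||Q) = 0.5 × 0.0542 + 0.5 × 0.0472 = 0.0507 nats

Unlike KL divergence, JSD is symmetric and bounded: 0 ≤ JSD ≤ log(2).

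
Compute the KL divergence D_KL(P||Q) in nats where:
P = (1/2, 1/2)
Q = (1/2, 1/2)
0.0000 nats

KL divergence: D_KL(P||Q) = Σ p(x) log(p(x)/q(x))

Computing term by term:
  x=0: 1/2 × log_e[(1/2)/(1/2)] = 1/2 × 0.0000 = 0.0000
  x=1: 1/2 × log_e[(1/2)/(1/2)] = 1/2 × 0.0000 = 0.0000

D_KL(P||Q) = 0.0000 nats

Note: KL divergence is always non-negative and equals 0 iff P = Q.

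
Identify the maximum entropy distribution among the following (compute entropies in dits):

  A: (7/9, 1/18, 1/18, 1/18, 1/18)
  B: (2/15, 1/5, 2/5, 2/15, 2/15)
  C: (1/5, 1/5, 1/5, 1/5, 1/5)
C

For a discrete distribution over n outcomes, entropy is maximized by the uniform distribution.

Computing entropies:
H(A) = 0.3638 dits
H(B) = 0.6490 dits
H(C) = 0.6990 dits

The uniform distribution (where all probabilities equal 1/5) achieves the maximum entropy of log_10(5) = 0.6990 dits.

Distribution C has the highest entropy.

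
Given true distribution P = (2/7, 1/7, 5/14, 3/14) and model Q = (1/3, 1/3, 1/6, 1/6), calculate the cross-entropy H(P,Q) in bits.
2.1564 bits

Cross-entropy: H(P,Q) = -Σ p(x) log q(x)

Alternatively: H(P,Q) = H(P) + D_KL(P||Q)
H(P) = 1.9242 bits
D_KL(P||Q) = 0.2322 bits

H(P,Q) = 1.9242 + 0.2322 = 2.1564 bits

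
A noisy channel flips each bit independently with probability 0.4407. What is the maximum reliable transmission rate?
0.0102 bits

For a binary symmetric channel (BSC) with error probability p:
Capacity C = 1 - H(p) bits per symbol

where H(p) = -p log₂(p) - (1-p) log₂(1-p) is the binary entropy function.

H(0.4407) = 0.9898 bits
C = 1 - 0.9898 = 0.0102 bits per symbol

This means we can reliably transmit up to 0.0102 bits of information per channel use.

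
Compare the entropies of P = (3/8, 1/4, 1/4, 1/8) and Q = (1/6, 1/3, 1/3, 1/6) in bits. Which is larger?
Q

Computing entropies in bits:
H(P) = 1.9056
H(Q) = 1.9183

Distribution Q has higher entropy.

Intuition: The distribution closer to uniform (more spread out) has higher entropy.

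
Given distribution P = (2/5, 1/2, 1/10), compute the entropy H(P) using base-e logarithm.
0.9433 nats

Shannon entropy is H(X) = -Σ p(x) log p(x).

For P = (2/5, 1/2, 1/10):
H = -2/5 × log_e(2/5) -1/2 × log_e(1/2) -1/10 × log_e(1/10)
H = 0.9433 nats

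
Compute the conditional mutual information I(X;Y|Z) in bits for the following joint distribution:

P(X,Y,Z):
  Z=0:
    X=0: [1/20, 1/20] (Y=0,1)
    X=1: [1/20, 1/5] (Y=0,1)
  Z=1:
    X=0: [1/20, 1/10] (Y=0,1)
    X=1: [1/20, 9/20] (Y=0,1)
0.0520 bits

Conditional mutual information: I(X;Y|Z) = H(X|Z) + H(Y|Z) - H(X,Y|Z)

H(Z) = 0.9341
H(X,Z) = 1.7427 → H(X|Z) = 0.8087
H(Y,Z) = 1.6388 → H(Y|Z) = 0.7047
H(X,Y,Z) = 2.3955 → H(X,Y|Z) = 1.4614

I(X;Y|Z) = 0.8087 + 0.7047 - 1.4614 = 0.0520 bits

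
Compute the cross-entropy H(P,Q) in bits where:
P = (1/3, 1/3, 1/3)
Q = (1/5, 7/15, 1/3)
1.6688 bits

Cross-entropy: H(P,Q) = -Σ p(x) log q(x)

Alternatively: H(P,Q) = H(P) + D_KL(P||Q)
H(P) = 1.5850 bits
D_KL(P||Q) = 0.0838 bits

H(P,Q) = 1.5850 + 0.0838 = 1.6688 bits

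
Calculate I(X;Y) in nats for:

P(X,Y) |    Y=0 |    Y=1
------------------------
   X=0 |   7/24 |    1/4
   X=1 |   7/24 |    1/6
0.0049 nats

Mutual information: I(X;Y) = H(X) + H(Y) - H(X,Y)

Marginals:
P(X) = (13/24, 11/24), H(X) = 0.6897 nats
P(Y) = (7/12, 5/12), H(Y) = 0.6792 nats

Joint entropy: H(X,Y) = 1.3640 nats

I(X;Y) = 0.6897 + 0.6792 - 1.3640 = 0.0049 nats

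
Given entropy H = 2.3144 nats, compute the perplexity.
10.1188

Perplexity is e^H (or exp(H) for natural log).

H = 2.3144 nats
Perplexity = e^2.3144 = 10.1188

Interpretation: The model's uncertainty is equivalent to choosing uniformly among 10.1 options.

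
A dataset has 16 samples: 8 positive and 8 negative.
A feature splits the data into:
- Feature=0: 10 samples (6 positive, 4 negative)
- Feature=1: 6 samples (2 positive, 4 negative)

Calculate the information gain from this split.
0.0488 bits

Information Gain = H(Y) - H(Y|Feature)

Before split:
P(positive) = 8/16 = 0.5000
H(Y) = 1.0000 bits

After split:
Feature=0: H = 0.9710 bits (weight = 10/16)
Feature=1: H = 0.9183 bits (weight = 6/16)
H(Y|Feature) = (10/16)×0.9710 + (6/16)×0.9183 = 0.9512 bits

Information Gain = 1.0000 - 0.9512 = 0.0488 bits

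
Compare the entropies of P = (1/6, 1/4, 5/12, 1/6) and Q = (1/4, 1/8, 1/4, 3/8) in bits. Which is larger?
Q

Computing entropies in bits:
H(P) = 1.8879
H(Q) = 1.9056

Distribution Q has higher entropy.

Intuition: The distribution closer to uniform (more spread out) has higher entropy.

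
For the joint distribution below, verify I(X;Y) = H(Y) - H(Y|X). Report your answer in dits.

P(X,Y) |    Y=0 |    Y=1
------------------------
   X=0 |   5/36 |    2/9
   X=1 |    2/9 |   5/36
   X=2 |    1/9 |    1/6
I(X;Y) = 0.0102 dits

Mutual information has multiple equivalent forms:
- I(X;Y) = H(X) - H(X|Y)
- I(X;Y) = H(Y) - H(Y|X)
- I(X;Y) = H(X) + H(Y) - H(X,Y)

Computing all quantities:
H(X) = 0.4740, H(Y) = 0.3004, H(X,Y) = 0.7642
H(X|Y) = 0.4638, H(Y|X) = 0.2902

Verification:
H(X) - H(X|Y) = 0.4740 - 0.4638 = 0.0102
H(Y) - H(Y|X) = 0.3004 - 0.2902 = 0.0102
H(X) + H(Y) - H(X,Y) = 0.4740 + 0.3004 - 0.7642 = 0.0102

All forms give I(X;Y) = 0.0102 dits. ✓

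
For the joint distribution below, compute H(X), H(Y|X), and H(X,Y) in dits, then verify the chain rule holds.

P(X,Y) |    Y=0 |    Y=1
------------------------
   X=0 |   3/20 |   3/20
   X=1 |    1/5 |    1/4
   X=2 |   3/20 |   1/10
H(X,Y) = 0.7611, H(X) = 0.4634, H(Y|X) = 0.2976 (all in dits)

Chain rule: H(X,Y) = H(X) + H(Y|X)

Left side — joint entropy directly:
H(X,Y) = -Σ p(x,y) log p(x,y) = 0.7611 dits

Right side — compute H(Y|X) from the conditional distributions:
P(X) = (3/10, 9/20, 1/4), so H(X) = 0.4634 dits
H(Y|X) = Σ_x P(X=x) · H(Y|X=x):
  P(Y|X=0) = (1/2, 1/2), H(Y|X=0) = 0.3010, weight P(X=0) = 3/10
  P(Y|X=1) = (4/9, 5/9), H(Y|X=1) = 0.2983, weight P(X=1) = 9/20
  P(Y|X=2) = (3/5, 2/5), H(Y|X=2) = 0.2923, weight P(X=2) = 1/4
H(Y|X) = 0.2976 dits

H(X) + H(Y|X) = 0.4634 + 0.2976 = 0.7611 dits

Both sides equal 0.7611 dits. ✓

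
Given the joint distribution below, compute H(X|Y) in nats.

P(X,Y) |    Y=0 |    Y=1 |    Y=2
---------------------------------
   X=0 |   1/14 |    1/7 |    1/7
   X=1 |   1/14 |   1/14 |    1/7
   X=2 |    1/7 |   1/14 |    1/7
1.0650 nats

Using the chain rule: H(X|Y) = H(X,Y) - H(Y)

First, compute H(X,Y) = 2.1440 nats

Marginal P(Y) = (2/7, 2/7, 3/7)
H(Y) = 1.0790 nats

H(X|Y) = H(X,Y) - H(Y) = 2.1440 - 1.0790 = 1.0650 nats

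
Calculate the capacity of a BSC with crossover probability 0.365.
0.0532 bits

For a binary symmetric channel (BSC) with error probability p:
Capacity C = 1 - H(p) bits per symbol

where H(p) = -p log₂(p) - (1-p) log₂(1-p) is the binary entropy function.

H(0.365) = 0.9468 bits
C = 1 - 0.9468 = 0.0532 bits per symbol

This means we can reliably transmit up to 0.0532 bits of information per channel use.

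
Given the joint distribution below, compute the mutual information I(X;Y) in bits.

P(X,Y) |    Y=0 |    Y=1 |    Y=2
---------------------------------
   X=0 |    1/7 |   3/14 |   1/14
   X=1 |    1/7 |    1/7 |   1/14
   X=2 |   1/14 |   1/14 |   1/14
0.0221 bits

Mutual information: I(X;Y) = H(X) + H(Y) - H(X,Y)

Marginals:
P(X) = (3/7, 5/14, 3/14), H(X) = 1.5306 bits
P(Y) = (5/14, 3/7, 3/14), H(Y) = 1.5306 bits

Joint entropy: H(X,Y) = 3.0391 bits

I(X;Y) = 1.5306 + 1.5306 - 3.0391 = 0.0221 bits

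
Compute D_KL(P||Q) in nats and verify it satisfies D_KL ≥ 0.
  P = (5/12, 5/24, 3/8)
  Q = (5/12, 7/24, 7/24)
0.0241 nats

KL divergence satisfies the Gibbs inequality: D_KL(P||Q) ≥ 0 for all distributions P, Q.

D_KL(P||Q) = Σ p(x) log(p(x)/q(x))
Term by term:
  x=0: 5/12 × log_e[(5/12)/(5/12)] = 0.0000
  x=1: 5/24 × log_e[(5/24)/(7/24)] = -0.0701
  x=2: 3/8 × log_e[(3/8)/(7/24)] = 0.0942
D_KL(P||Q) = 0.0241 nats

D_KL(P||Q) = 0.0241 ≥ 0 ✓

This non-negativity is a fundamental property: relative entropy cannot be negative because it measures how different Q is from P.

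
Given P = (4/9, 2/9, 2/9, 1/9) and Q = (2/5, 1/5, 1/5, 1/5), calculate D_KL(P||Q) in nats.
0.0283 nats

KL divergence: D_KL(P||Q) = Σ p(x) log(p(x)/q(x))

Computing term by term:
  x=0: 4/9 × log_e[(4/9)/(2/5)] = 4/9 × 0.1054 = 0.0468
  x=1: 2/9 × log_e[(2/9)/(1/5)] = 2/9 × 0.1054 = 0.0234
  x=2: 2/9 × log_e[(2/9)/(1/5)] = 2/9 × 0.1054 = 0.0234
  x=3: 1/9 × log_e[(1/9)/(1/5)] = 1/9 × -0.5878 = -0.0653

D_KL(P||Q) = 0.0283 nats

Note: KL divergence is always non-negative and equals 0 iff P = Q.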